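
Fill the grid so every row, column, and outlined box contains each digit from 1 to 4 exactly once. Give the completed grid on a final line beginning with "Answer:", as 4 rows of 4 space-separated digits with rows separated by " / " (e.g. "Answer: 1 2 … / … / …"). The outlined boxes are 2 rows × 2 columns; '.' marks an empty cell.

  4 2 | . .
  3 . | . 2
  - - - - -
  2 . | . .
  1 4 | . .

Step 1. [r4c4∈{3}] only 3 remains possible at r4c4. So r4c4=3.
Step 2. [r1c4∈{1}] nothing but 1 survives at r1c4 ⇒ r1c4=1.
Step 3. [r3c4∈{4}] r3c4's peers cover all but 4. So r3c4=4.
Step 4. [r2c3∈{4}] r2c3's peers cover all but 4. So r2c3=4.
Step 5. [r1c3∈{3}] r1c3's peers cover all but 3, so r1c3=3.
Step 6. [r4c3∈{2}] only 2 remains possible at r4c3. So r4c3=2.
Step 7. [r2c2∈{1}] r2c2 has the single candidate 1, so r2c2=1.
Step 8. [r3c2∈{3}] r3c2 has the single candidate 3, so r3c2=3.
Step 9. [r3c3∈{1}] r3c3's peers cover all but 1 ⇒ r3c3=1.

Answer: 4 2 3 1 / 3 1 4 2 / 2 3 1 4 / 1 4 2 3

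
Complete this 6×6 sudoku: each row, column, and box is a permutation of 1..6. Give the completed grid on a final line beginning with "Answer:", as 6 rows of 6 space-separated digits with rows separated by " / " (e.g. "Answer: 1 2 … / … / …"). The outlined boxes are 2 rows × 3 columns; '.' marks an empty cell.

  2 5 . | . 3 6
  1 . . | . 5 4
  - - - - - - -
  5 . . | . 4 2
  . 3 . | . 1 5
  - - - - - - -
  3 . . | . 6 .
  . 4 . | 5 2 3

Step 1. [r6c3∈{1,6}] across row 6, 1 lands solely at r6c3 ⇒ r6c3=1.
Step 2. [r3c3∈{6}] r3c3 is down to just 6, so r3c3=6.
Step 3. [r4c3∈{2,4}] row 4 places 2 nowhere but r4c3 ⇒ r4c3=2.
Step 4. [r1c4∈{1}] r1c4 has the single candidate 1. So r1c4=1.
Step 5. [r2c2∈{6}] r2c2 is down to just 6. So r2c2=6.
Step 6. [r2c3∈{3}] nothing but 3 survives at r2c3, so r2c3=3.
Step 7. [r6c1∈{6}] nothing but 6 survives at r6c1, so r6c1=6.
Step 8. [r4c1∈{4}] r4c1's peers cover all but 4 ⇒ r4c1=4.
Step 9. [r1c3∈{4}] r1c3 has the single candidate 4 ⇒ r1c3=4.
Step 10. [r4c4∈{6}] r4c4's peers cover all but 6 ⇒ r4c4=6.
Step 11. [r5c3∈{5}] nothing but 5 survives at r5c3. So r5c3=5.
Step 12. [r3c4∈{3}] r3c4's peers cover all but 3 ⇒ r3c4=3.
Step 13. [r5c6∈{1}] only 1 remains possible at r5c6 ⇒ r5c6=1.
Step 14. [r5c2∈{2}] nothing but 2 survives at r5c2 ⇒ r5c2=2.
Step 15. [r5c4∈{4}] r5c4's peers cover all but 4. So r5c4=4.
Step 16. [r3c2∈{1}] r3c2's peers cover all but 1 ⇒ r3c2=1.
Step 17. [r2c4∈{2}] nothing but 2 survives at r2c4, so r2c4=2.

Answer: 2 5 4 1 3 6 / 1 6 3 2 5 4 / 5 1 6 3 4 2 / 4 3 2 6 1 5 / 3 2 5 4 6 1 / 6 4 1 5 2 3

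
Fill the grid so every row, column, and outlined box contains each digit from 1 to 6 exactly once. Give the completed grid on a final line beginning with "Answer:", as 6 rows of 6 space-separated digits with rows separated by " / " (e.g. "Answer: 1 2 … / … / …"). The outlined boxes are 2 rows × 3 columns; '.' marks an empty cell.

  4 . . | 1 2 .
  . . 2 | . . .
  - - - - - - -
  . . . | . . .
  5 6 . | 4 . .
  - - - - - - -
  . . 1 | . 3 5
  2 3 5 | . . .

Step 1. [r6c4∈{6}] nothing but 6 survives at r6c4, so r6c4=6.
Step 2. [r3c2∈{1,2,4}] across col 2, 2 lands solely at r3c2. So r3c2=2.
Step 3. [r3c1∈{1,3}] box 3 places 1 nowhere but r3c1 ⇒ r3c1=1.
Step 4. [r2c1∈{3,6}] 3 has one home in col 1: r2c1, so r2c1=3.
Step 5. [r3c4∈{3,5}] r3c4 is the only open cell in col 4 admitting 3, so r3c4=3.
Step 6. [r3c6∈{6}] r3c6's peers cover all but 6 ⇒ r3c6=6.
Step 7. [r2c5∈{4,5,6}] row 2 places 6 nowhere but r2c5 ⇒ r2c5=6.
Step 8. [r4c5∈{1}] r4c5 has the single candidate 1. So r4c5=1.
Step 9. [r6c6∈{1,4}] 1 has one home in row 6: r6c6. So r6c6=1.
Step 10. [r2c2∈{1,5}] in row 2, 1 fits only at r2c2 ⇒ r2c2=1.
Step 11. [r5c2∈{4}] only 4 remains possible at r5c2, so r5c2=4.
Step 12. [r5c1∈{6}] only 6 remains possible at r5c1 ⇒ r5c1=6.
Step 13. [r4c6∈{2}] r4c6 is down to just 2, so r4c6=2.
Step 14. [r3c3∈{4}] r3c3's peers cover all but 4 ⇒ r3c3=4.
Step 15. [r1c2∈{5}] r1c2 has the single candidate 5. So r1c2=5.
Step 16. [r3c5∈{5}] nothing but 5 survives at r3c5. So r3c5=5.
Step 17. [r1c3∈{6}] r1c3's peers cover all but 6, so r1c3=6.
Step 18. [r6c5∈{4}] r6c5's peers cover all but 4. So r6c5=4.
Step 19. [r4c3∈{3}] r4c3's peers cover all but 3 ⇒ r4c3=3.
Step 20. [r2c4∈{5}] only 5 remains possible at r2c4 ⇒ r2c4=5.
Step 21. [r1c6∈{3}] r1c6 is down to just 3 ⇒ r1c6=3.
Step 22. [r2c6∈{4}] nothing but 4 survives at r2c6. So r2c6=4.
Step 23. [r5c4∈{2}] r5c4 is down to just 2 ⇒ r5c4=2.

Answer: 4 5 6 1 2 3 / 3 1 2 5 6 4 / 1 2 4 3 5 6 / 5 6 3 4 1 2 / 6 4 1 2 3 5 / 2 3 5 6 4 1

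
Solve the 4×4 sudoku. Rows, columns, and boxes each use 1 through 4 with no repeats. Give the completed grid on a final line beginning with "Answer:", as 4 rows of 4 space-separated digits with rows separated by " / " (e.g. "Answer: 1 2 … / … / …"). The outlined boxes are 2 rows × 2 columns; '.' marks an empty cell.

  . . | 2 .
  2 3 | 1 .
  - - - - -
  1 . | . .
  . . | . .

Step 1. [r2c4∈{4}] r2c4 has the single candidate 4, so r2c4=4.
Step 2. [r4c1∈{3,4}] 3 has one home in col 1: r4c1 ⇒ r4c1=3.
Step 3. [r3c3∈{3,4}] in col 3, 3 fits only at r3c3, so r3c3=3.
Step 4. [r3c2∈{2,4}] r3c2 is the only open cell in row 3 admitting 4 ⇒ r3c2=4.
Step 5. [r3c4∈{2}] r3c4 is down to just 2 ⇒ r3c4=2.
Step 6. [r4c4∈{1}] r4c4 has the single candidate 1 ⇒ r4c4=1.
Step 7. [r4c3∈{4}] r4c3 is down to just 4. So r4c3=4.
Step 8. [r1c2∈{1}] only 1 remains possible at r1c2, so r1c2=1.
Step 9. [r1c4∈{3}] r1c4 has the single candidate 3 ⇒ r1c4=3.
Step 10. [r4c2∈{2}] only 2 remains possible at r4c2 ⇒ r4c2=2.
Step 11. [r1c1∈{4}] r1c1 is down to just 4. So r1c1=4.

Answer: 4 1 2 3 / 2 3 1 4 / 1 4 3 2 / 3 2 4 1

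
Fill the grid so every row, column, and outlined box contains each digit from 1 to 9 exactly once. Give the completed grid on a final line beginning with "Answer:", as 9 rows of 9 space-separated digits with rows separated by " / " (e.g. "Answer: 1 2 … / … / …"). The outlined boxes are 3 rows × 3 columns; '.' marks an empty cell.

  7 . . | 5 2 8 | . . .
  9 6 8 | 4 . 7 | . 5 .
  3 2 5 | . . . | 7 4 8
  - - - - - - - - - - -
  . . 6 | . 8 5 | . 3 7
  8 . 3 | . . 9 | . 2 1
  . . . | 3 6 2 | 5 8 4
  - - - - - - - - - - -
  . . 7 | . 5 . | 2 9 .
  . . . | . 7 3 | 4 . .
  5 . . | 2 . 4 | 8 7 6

Step 1. [r6c1∈{1}] only 1 remains possible at r6c1 ⇒ r6c1=1.
Step 2. [r6c3∈{9}] r6c3 has the single candidate 9 ⇒ r6c3=9.
Step 3. [r9c3∈{1}] only 1 remains possible at r9c3 ⇒ r9c3=1.
Step 4. [r4c2∈{4}] r4c2 has the single candidate 4, so r4c2=4.
Step 5. [r7c9∈{3}] r7c9 is down to just 3 ⇒ r7c9=3.
Step 6. [r1c7∈{1,3,6,9}] across row 1, 3 lands solely at r1c7 ⇒ r1c7=3.
Step 7. [r9c5∈{9}] nothing but 9 survives at r9c5, so r9c5=9.
Step 8. [r4c4∈{1}] r4c4's peers cover all but 1 ⇒ r4c4=1.
Step 9. [r7c6∈{1,6}] row 7 places 1 nowhere but r7c6 ⇒ r7c6=1.
Step 10. [r7c2∈{8}] nothing but 8 survives at r7c2, so r7c2=8.
Step 11. [r7c4∈{6}] r7c4 is down to just 6 ⇒ r7c4=6.
Step 12. [r2c7∈{1}] r2c7 has the single candidate 1 ⇒ r2c7=1.
Step 13. [r6c2∈{7}] nothing but 7 survives at r6c2. So r6c2=7.
Step 14. [r8c3∈{2}] r8c3's peers cover all but 2, so r8c3=2.
Step 15. [r1c3∈{4}] r1c3 has the single candidate 4, so r1c3=4.
Step 16. [r2c9∈{2}] r2c9 has the single candidate 2 ⇒ r2c9=2.
Step 17. [r8c4∈{8}] r8c4's peers cover all but 8. So r8c4=8.
Step 18. [r5c2∈{5}] nothing but 5 survives at r5c2, so r5c2=5.
Step 19. [r3c6∈{6}] nothing but 6 survives at r3c6 ⇒ r3c6=6.
Step 20. [r9c2∈{3}] r9c2 has the single candidate 3, so r9c2=3.
Step 21. [r8c8∈{1}] r8c8 has the single candidate 1 ⇒ r8c8=1.
Step 22. [r3c5∈{1}] nothing but 1 survives at r3c5 ⇒ r3c5=1.
Step 23. [r8c1∈{6}] nothing but 6 survives at r8c1 ⇒ r8c1=6.
Step 24. [r7c1∈{4}] only 4 remains possible at r7c1 ⇒ r7c1=4.
Step 25. [r1c8∈{6}] only 6 remains possible at r1c8, so r1c8=6.
Step 26. [r4c1∈{2}] r4c1's peers cover all but 2. So r4c1=2.
Step 27. [r1c9∈{9}] r1c9's peers cover all but 9 ⇒ r1c9=9.
Step 28. [r1c2∈{1}] r1c2 has the single candidate 1 ⇒ r1c2=1.
Step 29. [r5c5∈{4}] r5c5's peers cover all but 4. So r5c5=4.
Step 30. [r2c5∈{3}] r2c5's peers cover all but 3 ⇒ r2c5=3.
Step 31. [r8c9∈{5}] nothing but 5 survives at r8c9, so r8c9=5.
Step 32. [r5c4∈{7}] only 7 remains possible at r5c4. So r5c4=7.
Step 33. [r5c7∈{6}] r5c7 has the single candidate 6 ⇒ r5c7=6.
Step 34. [r4c7∈{9}] r4c7 has the single candidate 9. So r4c7=9.
Step 35. [r8c2∈{9}] nothing but 9 survives at r8c2, so r8c2=9.
Step 36. [r3c4∈{9}] r3c4 is down to just 9 ⇒ r3c4=9.

Answer: 7 1 4 5 2 8 3 6 9 / 9 6 8 4 3 7 1 5 2 / 3 2 5 9 1 6 7 4 8 / 2 4 6 1 8 5 9 3 7 / 8 5 3 7 4 9 6 2 1 / 1 7 9 3 6 2 5 8 4 / 4 8 7 6 5 1 2 9 3 / 6 9 2 8 7 3 4 1 5 / 5 3 1 2 9 4 8 7 6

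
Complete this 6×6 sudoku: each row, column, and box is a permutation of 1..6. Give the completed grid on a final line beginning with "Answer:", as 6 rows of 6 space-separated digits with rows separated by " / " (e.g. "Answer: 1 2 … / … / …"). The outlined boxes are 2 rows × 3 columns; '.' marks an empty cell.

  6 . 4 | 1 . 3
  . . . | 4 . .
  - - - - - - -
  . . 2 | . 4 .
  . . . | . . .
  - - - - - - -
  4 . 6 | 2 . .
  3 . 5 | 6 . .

Step 1. [r2c1∈{1,2,5}] r2c1 is the only open cell in col 1 admitting 2, so r2c1=2.
Step 2. [r5c2∈{1}] only 1 remains possible at r5c2. So r5c2=1.
Step 3. [r5c6∈{5}] r5c6's peers cover all but 5, so r5c6=5.
Step 4. [r1c2∈{5}] nothing but 5 survives at r1c2 ⇒ r1c2=5.
Step 5. [r2c6∈{6}] r2c6 is down to just 6. So r2c6=6.
Step 6. [r4c5∈{1,2,3,5,6}] in col 5, 6 fits only at r4c5, so r4c5=6.
Step 7. [r2c2∈{3}] r2c2 has the single candidate 3. So r2c2=3.
Step 8. [r3c6∈{1}] nothing but 1 survives at r3c6 ⇒ r3c6=1.
Step 9. [r3c4∈{3,5}] 3 has one home in row 3: r3c4 ⇒ r3c4=3.
Step 10. [r4c1∈{1,5}] 1 has one home in col 1: r4c1 ⇒ r4c1=1.
Step 11. [r5c5∈{3}] r5c5's peers cover all but 3 ⇒ r5c5=3.
Step 12. [r4c6∈{2}] r4c6's peers cover all but 2 ⇒ r4c6=2.
Step 13. [r2c3∈{1}] only 1 remains possible at r2c3, so r2c3=1.
Step 14. [r4c4∈{5}] only 5 remains possible at r4c4 ⇒ r4c4=5.
Step 15. [r3c1∈{5}] r3c1's peers cover all but 5, so r3c1=5.
Step 16. [r4c3∈{3}] only 3 remains possible at r4c3. So r4c3=3.
Step 17. [r6c6∈{4}] only 4 remains possible at r6c6 ⇒ r6c6=4.
Step 18. [r1c5∈{2}] r1c5 has the single candidate 2. So r1c5=2.
Step 19. [r3c2∈{6}] nothing but 6 survives at r3c2 ⇒ r3c2=6.
Step 20. [r6c2∈{2}] r6c2's peers cover all but 2. So r6c2=2.
Step 21. [r2c5∈{5}] r2c5 has the single candidate 5, so r2c5=5.
Step 22. [r6c5∈{1}] r6c5 has the single candidate 1. So r6c5=1.
Step 23. [r4c2∈{4}] r4c2 is down to just 4 ⇒ r4c2=4.

Answer: 6 5 4 1 2 3 / 2 3 1 4 5 6 / 5 6 2 3 4 1 / 1 4 3 5 6 2 / 4 1 6 2 3 5 / 3 2 5 6 1 4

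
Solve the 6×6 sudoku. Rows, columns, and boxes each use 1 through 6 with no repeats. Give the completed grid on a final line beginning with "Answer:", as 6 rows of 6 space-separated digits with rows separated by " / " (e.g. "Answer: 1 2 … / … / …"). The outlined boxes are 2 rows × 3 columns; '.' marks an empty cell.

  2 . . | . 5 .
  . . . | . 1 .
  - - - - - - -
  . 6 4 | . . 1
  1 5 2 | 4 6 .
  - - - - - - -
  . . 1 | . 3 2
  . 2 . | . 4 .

Step 1. [r6c6∈{5,6}] across col 6, 5 lands solely at r6c6. So r6c6=5.
Step 2. [r5c4∈{6}] r5c4 has the single candidate 6, so r5c4=6.
Step 3. [r1c4∈{3}] r1c4's peers cover all but 3. So r1c4=3.
Step 4. [r1c3∈{6}] r1c3's peers cover all but 6. So r1c3=6.
Step 5. [r5c2∈{4}] r5c2 is down to just 4. So r5c2=4.
Step 6. [r2c1∈{3,4,5}] r2c1 is the only open cell in col 1 admitting 4. So r2c1=4.
Step 7. [r6c3∈{3}] nothing but 3 survives at r6c3 ⇒ r6c3=3.
Step 8. [r3c5∈{2}] r3c5 has the single candidate 2. So r3c5=2.
Step 9. [r6c1∈{6}] r6c1 is down to just 6 ⇒ r6c1=6.
Step 10. [r3c4∈{5}] r3c4 has the single candidate 5 ⇒ r3c4=5.
Step 11. [r6c4∈{1}] r6c4's peers cover all but 1. So r6c4=1.
Step 12. [r1c6∈{4}] r1c6's peers cover all but 4 ⇒ r1c6=4.
Step 13. [r2c6∈{6}] r2c6 is down to just 6 ⇒ r2c6=6.
Step 14. [r4c6∈{3}] r4c6's peers cover all but 3. So r4c6=3.
Step 15. [r1c2∈{1}] r1c2 has the single candidate 1 ⇒ r1c2=1.
Step 16. [r2c4∈{2}] only 2 remains possible at r2c4. So r2c4=2.
Step 17. [r2c3∈{5}] r2c3 is down to just 5, so r2c3=5.
Step 18. [r5c1∈{5}] r5c1's peers cover all but 5, so r5c1=5.
Step 19. [r3c1∈{3}] nothing but 3 survives at r3c1. So r3c1=3.
Step 20. [r2c2∈{3}] r2c2 has the single candidate 3. So r2c2=3.

Answer: 2 1 6 3 5 4 / 4 3 5 2 1 6 / 3 6 4 5 2 1 / 1 5 2 4 6 3 / 5 4 1 6 3 2 / 6 2 3 1 4 5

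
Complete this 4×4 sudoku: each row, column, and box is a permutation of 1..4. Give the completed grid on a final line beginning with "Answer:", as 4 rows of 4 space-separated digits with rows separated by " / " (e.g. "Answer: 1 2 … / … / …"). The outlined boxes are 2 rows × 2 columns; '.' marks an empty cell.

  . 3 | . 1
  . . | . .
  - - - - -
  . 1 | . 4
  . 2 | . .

Step 1. [r4c4∈{3}] only 3 remains possible at r4c4. So r4c4=3.
Step 2. [r2c2∈{4}] only 4 remains possible at r2c2, so r2c2=4.
Step 3. [r2c4∈{2}] r2c4 has the single candidate 2. So r2c4=2.
Step 4. [r1c3∈{4}] r1c3 has the single candidate 4 ⇒ r1c3=4.
Step 5. [r4c3∈{1}] r4c3 is down to just 1, so r4c3=1.
Step 6. [r3c1∈{3}] r3c1's peers cover all but 3, so r3c1=3.
Step 7. [r3c3∈{2}] r3c3 has the single candidate 2 ⇒ r3c3=2.
Step 8. [r1c1∈{2}] only 2 remains possible at r1c1, so r1c1=2.
Step 9. [r2c1∈{1}] r2c1's peers cover all but 1, so r2c1=1.
Step 10. [r4c1∈{4}] r4c1 has the single candidate 4, so r4c1=4.
Step 11. [r2c3∈{3}] r2c3 is down to just 3, so r2c3=3.

Answer: 2 3 4 1 / 1 4 3 2 / 3 1 2 4 / 4 2 1 3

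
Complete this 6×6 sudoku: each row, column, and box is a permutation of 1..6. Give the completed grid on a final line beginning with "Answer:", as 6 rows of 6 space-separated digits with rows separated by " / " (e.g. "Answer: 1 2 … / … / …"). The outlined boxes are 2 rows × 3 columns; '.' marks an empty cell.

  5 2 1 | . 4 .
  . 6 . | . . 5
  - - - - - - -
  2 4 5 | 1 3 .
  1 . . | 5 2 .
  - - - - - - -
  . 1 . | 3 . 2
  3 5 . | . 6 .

Step 1. [r4c3∈{3,6}] across box 3, 6 lands solely at r4c3, so r4c3=6.
Step 2. [r5c3∈{4}] nothing but 4 survives at r5c3, so r5c3=4.
Step 3. [r1c6∈{3,6}] across row 1, 3 lands solely at r1c6. So r1c6=3.
Step 4. [r6c6∈{1,4}] in row 6, 1 fits only at r6c6. So r6c6=1.
Step 5. [r1c4∈{6}] nothing but 6 survives at r1c4 ⇒ r1c4=6.
Step 6. [r5c1∈{6}] only 6 remains possible at r5c1 ⇒ r5c1=6.
Step 7. [r2c1∈{4}] r2c1's peers cover all but 4, so r2c1=4.
Step 8. [r4c6∈{4}] r4c6 has the single candidate 4, so r4c6=4.
Step 9. [r3c6∈{6}] nothing but 6 survives at r3c6. So r3c6=6.
Step 10. [r2c3∈{3}] nothing but 3 survives at r2c3 ⇒ r2c3=3.
Step 11. [r2c5∈{1}] r2c5 is down to just 1, so r2c5=1.
Step 12. [r4c2∈{3}] only 3 remains possible at r4c2. So r4c2=3.
Step 13. [r6c4∈{4}] r6c4 is down to just 4. So r6c4=4.
Step 14. [r5c5∈{5}] r5c5 has the single candidate 5. So r5c5=5.
Step 15. [r2c4∈{2}] r2c4's peers cover all but 2. So r2c4=2.
Step 16. [r6c3∈{2}] nothing but 2 survives at r6c3. So r6c3=2.

Answer: 5 2 1 6 4 3 / 4 6 3 2 1 5 / 2 4 5 1 3 6 / 1 3 6 5 2 4 / 6 1 4 3 5 2 / 3 5 2 4 6 1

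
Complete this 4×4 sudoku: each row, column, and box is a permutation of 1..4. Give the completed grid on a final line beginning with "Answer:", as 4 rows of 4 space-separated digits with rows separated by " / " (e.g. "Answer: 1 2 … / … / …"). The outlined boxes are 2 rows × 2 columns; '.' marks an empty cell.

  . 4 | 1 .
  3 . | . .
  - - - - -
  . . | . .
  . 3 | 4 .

Step 1. [r1c1∈{2}] r1c1's peers cover all but 2, so r1c1=2.
Step 2. [r4c4∈{1,2}] 2 has one home in row 4: r4c4 ⇒ r4c4=2.
Step 3. [r3c4∈{1,3}] r3c4 is the only open cell in col 4 admitting 1. So r3c4=1.
Step 4. [r3c2∈{2}] r3c2 has the single candidate 2 ⇒ r3c2=2.
Step 5. [r2c2∈{1}] only 1 remains possible at r2c2, so r2c2=1.
Step 6. [r3c1∈{4}] r3c1's peers cover all but 4. So r3c1=4.
Step 7. [r2c4∈{4}] only 4 remains possible at r2c4. So r2c4=4.
Step 8. [r3c3∈{3}] nothing but 3 survives at r3c3 ⇒ r3c3=3.
Step 9. [r4c1∈{1}] r4c1 is down to just 1 ⇒ r4c1=1.
Step 10. [r1c4∈{3}] r1c4 has the single candidate 3, so r1c4=3.
Step 11. [r2c3∈{2}] r2c3's peers cover all but 2 ⇒ r2c3=2.

Answer: 2 4 1 3 / 3 1 2 4 / 4 2 3 1 / 1 3 4 2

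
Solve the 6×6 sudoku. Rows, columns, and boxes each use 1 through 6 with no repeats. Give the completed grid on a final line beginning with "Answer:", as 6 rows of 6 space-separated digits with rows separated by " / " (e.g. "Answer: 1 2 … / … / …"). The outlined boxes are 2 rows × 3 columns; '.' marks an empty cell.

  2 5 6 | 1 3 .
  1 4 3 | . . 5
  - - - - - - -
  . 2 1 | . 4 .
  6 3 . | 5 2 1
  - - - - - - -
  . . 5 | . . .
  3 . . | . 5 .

Step 1. [r5c1∈{4}] only 4 remains possible at r5c1, so r5c1=4.
Step 2. [r6c4∈{2,4,6}] in col 4, 4 fits only at r6c4 ⇒ r6c4=4.
Step 3. [r2c4∈{2,6}] in row 2, 2 fits only at r2c4, so r2c4=2.
Step 4. [r5c6∈{2,3,6}] r5c6 is the only open cell in row 5 admitting 2. So r5c6=2.
Step 5. [r6c6∈{6}] r6c6 is down to just 6, so r6c6=6.
Step 6. [r5c4∈{3}] only 3 remains possible at r5c4 ⇒ r5c4=3.
Step 7. [r5c2∈{1,6}] across row 5, 6 lands solely at r5c2, so r5c2=6.
Step 8. [r6c3∈{2}] nothing but 2 survives at r6c3. So r6c3=2.
Step 9. [r4c3∈{4}] r4c3's peers cover all but 4. So r4c3=4.
Step 10. [r6c2∈{1}] only 1 remains possible at r6c2. So r6c2=1.
Step 11. [r5c5∈{1}] r5c5 is down to just 1, so r5c5=1.
Step 12. [r3c6∈{3}] only 3 remains possible at r3c6 ⇒ r3c6=3.
Step 13. [r3c1∈{5}] nothing but 5 survives at r3c1 ⇒ r3c1=5.
Step 14. [r3c4∈{6}] only 6 remains possible at r3c4 ⇒ r3c4=6.
Step 15. [r2c5∈{6}] only 6 remains possible at r2c5. So r2c5=6.
Step 16. [r1c6∈{4}] only 4 remains possible at r1c6, so r1c6=4.

Answer: 2 5 6 1 3 4 / 1 4 3 2 6 5 / 5 2 1 6 4 3 / 6 3 4 5 2 1 / 4 6 5 3 1 2 / 3 1 2 4 5 6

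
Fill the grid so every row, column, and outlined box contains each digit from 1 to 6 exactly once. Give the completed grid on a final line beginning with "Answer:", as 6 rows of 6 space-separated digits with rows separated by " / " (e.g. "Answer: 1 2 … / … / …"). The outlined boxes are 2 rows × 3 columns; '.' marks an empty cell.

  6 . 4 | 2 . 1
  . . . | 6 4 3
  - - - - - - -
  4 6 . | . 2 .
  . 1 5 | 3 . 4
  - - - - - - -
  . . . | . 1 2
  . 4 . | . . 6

Step 1. [r6c4∈{5}] r6c4's peers cover all but 5 ⇒ r6c4=5.
Step 2. [r2c2∈{2,5}] in col 2, 2 fits only at r2c2, so r2c2=2.
Step 3. [r6c3∈{1,2,3}] 2 has one home in col 3: r6c3 ⇒ r6c3=2.
Step 4. [r2c1∈{1,5}] r2c1 is the only open cell in row 2 admitting 5 ⇒ r2c1=5.
Step 5. [r5c1∈{3}] r5c1 is down to just 3. So r5c1=3.
Step 6. [r6c5∈{3}] nothing but 3 survives at r6c5, so r6c5=3.
Step 7. [r3c6∈{5}] r3c6 has the single candidate 5. So r3c6=5.
Step 8. [r2c3∈{1}] nothing but 1 survives at r2c3. So r2c3=1.
Step 9. [r5c3∈{6}] r5c3's peers cover all but 6 ⇒ r5c3=6.
Step 10. [r5c2∈{5}] only 5 remains possible at r5c2 ⇒ r5c2=5.
Step 11. [r1c2∈{3}] r1c2 is down to just 3 ⇒ r1c2=3.
Step 12. [r5c4∈{4}] r5c4 is down to just 4, so r5c4=4.
Step 13. [r1c5∈{5}] nothing but 5 survives at r1c5. So r1c5=5.
Step 14. [r3c4∈{1}] nothing but 1 survives at r3c4, so r3c4=1.
Step 15. [r3c3∈{3}] r3c3's peers cover all but 3. So r3c3=3.
Step 16. [r4c5∈{6}] only 6 remains possible at r4c5 ⇒ r4c5=6.
Step 17. [r4c1∈{2}] r4c1 is down to just 2 ⇒ r4c1=2.
Step 18. [r6c1∈{1}] only 1 remains possible at r6c1, so r6c1=1.

Answer: 6 3 4 2 5 1 / 5 2 1 6 4 3 / 4 6 3 1 2 5 / 2 1 5 3 6 4 / 3 5 6 4 1 2 / 1 4 2 5 3 6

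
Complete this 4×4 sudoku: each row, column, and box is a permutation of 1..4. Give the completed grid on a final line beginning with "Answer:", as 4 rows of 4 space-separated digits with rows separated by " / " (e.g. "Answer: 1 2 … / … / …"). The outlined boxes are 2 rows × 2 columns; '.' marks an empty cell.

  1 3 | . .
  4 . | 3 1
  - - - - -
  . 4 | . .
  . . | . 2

Step 1. [r4c3∈{1,4}] row 4 places 4 nowhere but r4c3, so r4c3=4.
Step 2. [r4c1∈{3}] r4c1 is down to just 3, so r4c1=3.
Step 3. [r4c2∈{1}] r4c2 has the single candidate 1. So r4c2=1.
Step 4. [r1c4∈{4}] only 4 remains possible at r1c4, so r1c4=4.
Step 5. [r2c2∈{2}] only 2 remains possible at r2c2, so r2c2=2.
Step 6. [r3c1∈{2}] r3c1 is down to just 2, so r3c1=2.
Step 7. [r3c3∈{1}] nothing but 1 survives at r3c3, so r3c3=1.
Step 8. [r3c4∈{3}] nothing but 3 survives at r3c4, so r3c4=3.
Step 9. [r1c3∈{2}] only 2 remains possible at r1c3, so r1c3=2.

Answer: 1 3 2 4 / 4 2 3 1 / 2 4 1 3 / 3 1 4 2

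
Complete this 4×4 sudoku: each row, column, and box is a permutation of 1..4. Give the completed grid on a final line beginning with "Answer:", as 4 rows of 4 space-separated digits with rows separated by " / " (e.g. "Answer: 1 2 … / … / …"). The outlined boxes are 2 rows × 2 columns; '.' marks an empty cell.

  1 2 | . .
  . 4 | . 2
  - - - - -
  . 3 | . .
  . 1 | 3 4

Step 1. [r3c3∈{1,2}] across col 3, 2 lands solely at r3c3, so r3c3=2.
Step 2. [r2c1∈{3}] only 3 remains possible at r2c1. So r2c1=3.
Step 3. [r1c3∈{4}] r1c3's peers cover all but 4 ⇒ r1c3=4.
Step 4. [r2c3∈{1}] r2c3's peers cover all but 1. So r2c3=1.
Step 5. [r3c4∈{1}] only 1 remains possible at r3c4, so r3c4=1.
Step 6. [r3c1∈{4}] r3c1 is down to just 4 ⇒ r3c1=4.
Step 7. [r1c4∈{3}] r1c4 has the single candidate 3, so r1c4=3.
Step 8. [r4c1∈{2}] only 2 remains possible at r4c1, so r4c1=2.

Answer: 1 2 4 3 / 3 4 1 2 / 4 3 2 1 / 2 1 3 4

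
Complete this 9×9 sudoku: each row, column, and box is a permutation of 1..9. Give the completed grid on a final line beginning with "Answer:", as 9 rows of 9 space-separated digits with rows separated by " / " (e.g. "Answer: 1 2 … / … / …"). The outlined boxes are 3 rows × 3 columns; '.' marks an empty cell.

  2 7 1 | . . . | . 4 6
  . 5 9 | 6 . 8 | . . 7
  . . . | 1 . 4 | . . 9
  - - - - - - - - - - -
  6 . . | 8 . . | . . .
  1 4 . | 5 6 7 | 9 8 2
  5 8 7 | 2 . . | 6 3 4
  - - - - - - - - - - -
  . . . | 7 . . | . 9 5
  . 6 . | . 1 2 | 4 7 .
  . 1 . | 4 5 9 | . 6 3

Step 1. [r3c2∈{3}] r3c2 is down to just 3 ⇒ r3c2=3.
Step 2. [r1c7∈{3,5,8}] r1c7 is the only open cell in row 1 admitting 8, so r1c7=8.
Step 3. [r8c4∈{3}] r8c4's peers cover all but 3, so r8c4=3.
Step 4. [r9c7∈{2}] r9c7 is down to just 2. So r9c7=2.
Step 5. [r9c3∈{8}] r9c3's peers cover all but 8, so r9c3=8.
Step 6. [r4c9∈{1}] r4c9's peers cover all but 1 ⇒ r4c9=1.
Step 7. [r4c6∈{3}] r4c6's peers cover all but 3. So r4c6=3.
Step 8. [r7c3∈{2,3,4}] 4 has one home in col 3: r7c3. So r7c3=4.
Step 9. [r6c5∈{9}] r6c5 is down to just 9. So r6c5=9.
Step 10. [r3c7∈{5}] r3c7 is down to just 5, so r3c7=5.
Step 11. [r2c8∈{1,2}] across col 8, 1 lands solely at r2c8, so r2c8=1.
Step 12. [r2c5∈{2,3}] r2c5 is the only open cell in row 2 admitting 2. So r2c5=2.
Step 13. [r4c2∈{2,9}] across row 4, 9 lands solely at r4c2, so r4c2=9.
Step 14. [r3c1∈{8}] only 8 remains possible at r3c1. So r3c1=8.
Step 15. [r8c1∈{9}] nothing but 9 survives at r8c1. So r8c1=9.
Step 16. [r7c7∈{1}] r7c7 has the single candidate 1, so r7c7=1.
Step 17. [r8c3∈{5}] r8c3 is down to just 5. So r8c3=5.
Step 18. [r3c8∈{2}] r3c8 is down to just 2. So r3c8=2.
Step 19. [r1c4∈{9}] nothing but 9 survives at r1c4. So r1c4=9.
Step 20. [r6c6∈{1}] only 1 remains possible at r6c6. So r6c6=1.
Step 21. [r9c1∈{7}] r9c1's peers cover all but 7 ⇒ r9c1=7.
Step 22. [r5c3∈{3}] r5c3's peers cover all but 3 ⇒ r5c3=3.
Step 23. [r4c5∈{4}] r4c5 is down to just 4. So r4c5=4.
Step 24. [r4c3∈{2}] r4c3's peers cover all but 2, so r4c3=2.
Step 25. [r2c7∈{3}] only 3 remains possible at r2c7 ⇒ r2c7=3.
Step 26. [r4c8∈{5}] r4c8's peers cover all but 5 ⇒ r4c8=5.
Step 27. [r3c5∈{7}] r3c5's peers cover all but 7 ⇒ r3c5=7.
Step 28. [r7c6∈{6}] r7c6 has the single candidate 6. So r7c6=6.
Step 29. [r3c3∈{6}] r3c3 has the single candidate 6. So r3c3=6.
Step 30. [r1c6∈{5}] r1c6 has the single candidate 5, so r1c6=5.
Step 31. [r8c9∈{8}] only 8 remains possible at r8c9 ⇒ r8c9=8.
Step 32. [r7c1∈{3}] r7c1 is down to just 3, so r7c1=3.
Step 33. [r1c5∈{3}] r1c5's peers cover all but 3. So r1c5=3.
Step 34. [r7c5∈{8}] r7c5 is down to just 8 ⇒ r7c5=8.
Step 35. [r2c1∈{4}] r2c1 has the single candidate 4 ⇒ r2c1=4.
Step 36. [r7c2∈{2}] nothing but 2 survives at r7c2 ⇒ r7c2=2.
Step 37. [r4c7∈{7}] r4c7's peers cover all but 7, so r4c7=7.

Answer: 2 7 1 9 3 5 8 4 6 / 4 5 9 6 2 8 3 1 7 / 8 3 6 1 7 4 5 2 9 / 6 9 2 8 4 3 7 5 1 / 1 4 3 5 6 7 9 8 2 / 5 8 7 2 9 1 6 3 4 / 3 2 4 7 8 6 1 9 5 / 9 6 5 3 1 2 4 7 8 / 7 1 8 4 5 9 2 6 3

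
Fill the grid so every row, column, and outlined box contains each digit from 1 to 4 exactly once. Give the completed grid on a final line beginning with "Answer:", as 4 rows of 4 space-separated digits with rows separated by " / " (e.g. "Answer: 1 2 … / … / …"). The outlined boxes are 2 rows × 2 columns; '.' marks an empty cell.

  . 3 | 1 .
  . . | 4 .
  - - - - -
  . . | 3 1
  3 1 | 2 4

Step 1. [r2c2∈{2}] r2c2 is down to just 2, so r2c2=2.
Step 2. [r3c2∈{4}] only 4 remains possible at r3c2. So r3c2=4.
Step 3. [r1c1∈{4}] r1c1's peers cover all but 4 ⇒ r1c1=4.
Step 4. [r1c4∈{2}] r1c4 has the single candidate 2 ⇒ r1c4=2.
Step 5. [r2c4∈{3}] r2c4 is down to just 3. So r2c4=3.
Step 6. [r2c1∈{1}] only 1 remains possible at r2c1. So r2c1=1.
Step 7. [r3c1∈{2}] r3c1's peers cover all but 2, so r3c1=2.

Answer: 4 3 1 2 / 1 2 4 3 / 2 4 3 1 / 3 1 2 4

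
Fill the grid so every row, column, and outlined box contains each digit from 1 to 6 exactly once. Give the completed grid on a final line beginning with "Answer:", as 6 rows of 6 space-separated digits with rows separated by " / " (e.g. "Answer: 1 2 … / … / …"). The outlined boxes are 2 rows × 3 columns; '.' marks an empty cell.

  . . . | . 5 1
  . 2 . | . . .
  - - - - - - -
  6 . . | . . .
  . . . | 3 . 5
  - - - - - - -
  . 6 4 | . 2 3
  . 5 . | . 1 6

Step 1. [r3c5∈{4}] r3c5's peers cover all but 4, so r3c5=4.
Step 2. [r2c1∈{1,3,4,5}] across col 1, 5 lands solely at r2c1, so r2c1=5.
Step 3. [r2c3∈{1,3,6}] r2c3 is the only open cell in row 2 admitting 1, so r2c3=1.
Step 4. [r1c4∈{2,4,6}] r1c4 is the only open cell in row 1 admitting 2, so r1c4=2.
Step 5. [r4c3∈{2}] r4c3 has the single candidate 2, so r4c3=2.
Step 6. [r6c3∈{3}] only 3 remains possible at r6c3 ⇒ r6c3=3.
Step 7. [r1c1∈{3,4}] across col 1, 3 lands solely at r1c1. So r1c1=3.
Step 8. [r4c1∈{1,4}] r4c1 is the only open cell in col 1 admitting 4. So r4c1=4.
Step 9. [r2c4∈{4,6}] across col 4, 6 lands solely at r2c4. So r2c4=6.
Step 10. [r3c2∈{1,3}] row 3 places 3 nowhere but r3c2. So r3c2=3.
Step 11. [r4c5∈{6}] nothing but 6 survives at r4c5 ⇒ r4c5=6.
Step 12. [r3c3∈{5}] nothing but 5 survives at r3c3, so r3c3=5.
Step 13. [r1c2∈{4}] nothing but 4 survives at r1c2, so r1c2=4.
Step 14. [r3c6∈{2}] only 2 remains possible at r3c6 ⇒ r3c6=2.
Step 15. [r6c1∈{2}] r6c1's peers cover all but 2, so r6c1=2.
Step 16. [r4c2∈{1}] only 1 remains possible at r4c2 ⇒ r4c2=1.
Step 17. [r5c1∈{1}] r5c1 has the single candidate 1. So r5c1=1.
Step 18. [r6c4∈{4}] only 4 remains possible at r6c4, so r6c4=4.
Step 19. [r2c6∈{4}] r2c6 has the single candidate 4, so r2c6=4.
Step 20. [r2c5∈{3}] r2c5 is down to just 3 ⇒ r2c5=3.
Step 21. [r5c4∈{5}] r5c4's peers cover all but 5. So r5c4=5.
Step 22. [r3c4∈{1}] r3c4 is down to just 1. So r3c4=1.
Step 23. [r1c3∈{6}] nothing but 6 survives at r1c3 ⇒ r1c3=6.

Answer: 3 4 6 2 5 1 / 5 2 1 6 3 4 / 6 3 5 1 4 2 / 4 1 2 3 6 5 / 1 6 4 5 2 3 / 2 5 3 4 1 6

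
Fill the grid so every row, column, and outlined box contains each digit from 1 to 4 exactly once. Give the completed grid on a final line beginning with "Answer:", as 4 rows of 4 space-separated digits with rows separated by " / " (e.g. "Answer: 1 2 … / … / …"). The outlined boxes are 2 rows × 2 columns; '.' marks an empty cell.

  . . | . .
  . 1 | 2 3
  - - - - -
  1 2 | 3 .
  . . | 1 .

Step 1. [r1c3∈{4}] r1c3 has the single candidate 4 ⇒ r1c3=4.
Step 2. [r4c2∈{3,4}] in col 2, 4 fits only at r4c2, so r4c2=4.
Step 3. [r1c1∈{2,3}] in row 1, 2 fits only at r1c1. So r1c1=2.
Step 4. [r3c4∈{4}] r3c4's peers cover all but 4. So r3c4=4.
Step 5. [r1c4∈{1}] nothing but 1 survives at r1c4 ⇒ r1c4=1.
Step 6. [r2c1∈{4}] r2c1 is down to just 4, so r2c1=4.
Step 7. [r4c4∈{2}] nothing but 2 survives at r4c4, so r4c4=2.
Step 8. [r4c1∈{3}] r4c1 is down to just 3, so r4c1=3.
Step 9. [r1c2∈{3}] only 3 remains possible at r1c2, so r1c2=3.

Answer: 2 3 4 1 / 4 1 2 3 / 1 2 3 4 / 3 4 1 2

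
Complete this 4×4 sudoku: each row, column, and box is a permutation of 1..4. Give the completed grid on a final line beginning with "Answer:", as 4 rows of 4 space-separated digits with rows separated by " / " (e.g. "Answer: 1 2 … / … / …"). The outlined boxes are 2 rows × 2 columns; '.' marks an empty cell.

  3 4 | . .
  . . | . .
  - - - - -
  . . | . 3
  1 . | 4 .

Step 1. [r2c1∈{2}] r2c1 is down to just 2 ⇒ r2c1=2.
Step 2. [r4c4∈{2}] r4c4 is down to just 2, so r4c4=2.
Step 3. [r1c4∈{1}] nothing but 1 survives at r1c4 ⇒ r1c4=1.
Step 4. [r2c3∈{3}] nothing but 3 survives at r2c3, so r2c3=3.
Step 5. [r3c2∈{2}] r3c2 has the single candidate 2 ⇒ r3c2=2.
Step 6. [r3c1∈{4}] nothing but 4 survives at r3c1 ⇒ r3c1=4.
Step 7. [r4c2∈{3}] only 3 remains possible at r4c2 ⇒ r4c2=3.
Step 8. [r2c2∈{1}] only 1 remains possible at r2c2 ⇒ r2c2=1.
Step 9. [r1c3∈{2}] r1c3's peers cover all but 2, so r1c3=2.
Step 10. [r2c4∈{4}] r2c4 has the single candidate 4 ⇒ r2c4=4.
Step 11. [r3c3∈{1}] r3c3's peers cover all but 1 ⇒ r3c3=1.

Answer: 3 4 2 1 / 2 1 3 4 / 4 2 1 3 / 1 3 4 2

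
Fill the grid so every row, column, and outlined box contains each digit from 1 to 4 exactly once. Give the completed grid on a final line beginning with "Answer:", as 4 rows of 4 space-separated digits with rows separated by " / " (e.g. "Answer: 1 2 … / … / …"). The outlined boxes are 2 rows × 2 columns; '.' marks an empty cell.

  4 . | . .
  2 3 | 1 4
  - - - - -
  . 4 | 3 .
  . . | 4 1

Step 1. [r3c4∈{2}] r3c4's peers cover all but 2, so r3c4=2.
Step 2. [r1c3∈{2}] r1c3 has the single candidate 2 ⇒ r1c3=2.
Step 3. [r4c2∈{2}] nothing but 2 survives at r4c2. So r4c2=2.
Step 4. [r1c4∈{3}] r1c4's peers cover all but 3. So r1c4=3.
Step 5. [r4c1∈{3}] r4c1 is down to just 3. So r4c1=3.
Step 6. [r1c2∈{1}] r1c2 has the single candidate 1, so r1c2=1.
Step 7. [r3c1∈{1}] nothing but 1 survives at r3c1. So r3c1=1.

Answer: 4 1 2 3 / 2 3 1 4 / 1 4 3 2 / 3 2 4 1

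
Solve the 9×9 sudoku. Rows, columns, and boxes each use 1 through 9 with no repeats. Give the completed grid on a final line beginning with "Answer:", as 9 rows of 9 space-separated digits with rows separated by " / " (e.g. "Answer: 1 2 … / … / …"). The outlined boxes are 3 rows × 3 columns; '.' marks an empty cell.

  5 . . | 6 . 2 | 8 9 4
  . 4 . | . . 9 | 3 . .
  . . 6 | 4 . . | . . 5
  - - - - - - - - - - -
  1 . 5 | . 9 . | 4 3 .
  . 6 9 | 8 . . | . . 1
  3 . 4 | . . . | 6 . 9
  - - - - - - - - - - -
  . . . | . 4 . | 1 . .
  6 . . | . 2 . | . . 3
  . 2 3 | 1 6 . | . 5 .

Step 1. [r2c3∈{1,2,7,8}] col 3 places 2 nowhere but r2c3 ⇒ r2c3=2.
Step 2. [r7c4∈{3,5,7,9}] in col 4, 3 fits only at r7c4. So r7c4=3.
Step 3. [r5c7∈{2,5,7}] in col 7, 5 fits only at r5c7, so r5c7=5.
Step 4. [r8c4∈{5,7,9}] in col 4, 9 fits only at r8c4 ⇒ r8c4=9.
Step 5. [r8c7∈{7}] only 7 remains possible at r8c7. So r8c7=7.
Step 6. [r9c9∈{8}] r9c9 has the single candidate 8. So r9c9=8.
Step 7. [r9c6∈{7}] r9c6 is down to just 7 ⇒ r9c6=7.
Step 8. [r4c2∈{7,8}] across row 4, 8 lands solely at r4c2, so r4c2=8.
Step 9. [r6c2∈{7}] only 7 remains possible at r6c2 ⇒ r6c2=7.
Step 10. [r3c6∈{1,3,8}] col 6 has a naked pair {5,8} at r7c6 and r8c6. So r3c6≠8.
Step 11. [r9c7∈{9}] r9c7 has the single candidate 9, so r9c7=9.
Step 12. [r6c8∈{2,8}] the pair r4c9,r5c8 in box 6 locks {2,7} between them. So r6c8≠2.
Step 13. [r6c4∈{2,5}] in row 6, 2 fits only at r6c4 ⇒ r6c4=2.
Step 14. [r4c9∈{2,7}] row 4 places 2 nowhere but r4c9. So r4c9=2.
Step 15. [r2c9∈{6,7}] across col 9, 7 lands solely at r2c9, so r2c9=7.
Step 16. [r2c1∈{8}] only 8 remains possible at r2c1. So r2c1=8.
Step 17. [r3c5∈{1,3,7,8}] in row 3, 8 fits only at r3c5. So r3c5=8.
Step 18. [r1c5∈{1,3,7}] in box 2, 7 fits only at r1c5 ⇒ r1c5=7.
Step 19. [r1c3∈{1}] nothing but 1 survives at r1c3. So r1c3=1.
Step 20. [r3c6∈{1,3}] in box 2, 3 fits only at r3c6, so r3c6=3.
Step 21. [r2c5∈{1,5}] box 2 places 1 nowhere but r2c5 ⇒ r2c5=1.
Step 22. [r8c3∈{8}] r8c3 is down to just 8, so r8c3=8.
Step 23. [r8c6∈{5}] r8c6's peers cover all but 5 ⇒ r8c6=5.
Step 24. [r3c2∈{9}] nothing but 9 survives at r3c2 ⇒ r3c2=9.
Step 25. [r7c8∈{2,6}] in row 7, 2 fits only at r7c8 ⇒ r7c8=2.
Step 26. [r3c1∈{7}] r3c1 is down to just 7, so r3c1=7.
Step 27. [r8c2∈{1}] r8c2 has the single candidate 1. So r8c2=1.
Step 28. [r7c6∈{8}] r7c6 is down to just 8. So r7c6=8.
Step 29. [r4c6∈{6}] nothing but 6 survives at r4c6, so r4c6=6.
Step 30. [r5c6∈{4}] nothing but 4 survives at r5c6 ⇒ r5c6=4.
Step 31. [r5c1∈{2}] r5c1 is down to just 2, so r5c1=2.
Step 32. [r4c4∈{7}] nothing but 7 survives at r4c4 ⇒ r4c4=7.
Step 33. [r3c8∈{1}] r3c8's peers cover all but 1, so r3c8=1.
Step 34. [r8c8∈{4}] r8c8 has the single candidate 4 ⇒ r8c8=4.
Step 35. [r2c4∈{5}] r2c4 is down to just 5, so r2c4=5.
Step 36. [r6c5∈{5}] r6c5 has the single candidate 5, so r6c5=5.
Step 37. [r7c2∈{5}] only 5 remains possible at r7c2. So r7c2=5.
Step 38. [r7c9∈{6}] nothing but 6 survives at r7c9, so r7c9=6.
Step 39. [r6c6∈{1}] r6c6 is down to just 1 ⇒ r6c6=1.
Step 40. [r9c1∈{4}] r9c1 has the single candidate 4, so r9c1=4.
Step 41. [r5c5∈{3}] r5c5 has the single candidate 3. So r5c5=3.
Step 42. [r5c8∈{7}] r5c8's peers cover all but 7 ⇒ r5c8=7.
Step 43. [r3c7∈{2}] nothing but 2 survives at r3c7. So r3c7=2.
Step 44. [r1c2∈{3}] r1c2's peers cover all but 3. So r1c2=3.
Step 45. [r7c3∈{7}] r7c3 is down to just 7. So r7c3=7.
Step 46. [r7c1∈{9}] only 9 remains possible at r7c1 ⇒ r7c1=9.
Step 47. [r2c8∈{6}] only 6 remains possible at r2c8, so r2c8=6.
Step 48. [r6c8∈{8}] nothing but 8 survives at r6c8 ⇒ r6c8=8.

Answer: 5 3 1 6 7 2 8 9 4 / 8 4 2 5 1 9 3 6 7 / 7 9 6 4 8 3 2 1 5 / 1 8 5 7 9 6 4 3 2 / 2 6 9 8 3 4 5 7 1 / 3 7 4 2 5 1 6 8 9 / 9 5 7 3 4 8 1 2 6 / 6 1 8 9 2 5 7 4 3 / 4 2 3 1 6 7 9 5 8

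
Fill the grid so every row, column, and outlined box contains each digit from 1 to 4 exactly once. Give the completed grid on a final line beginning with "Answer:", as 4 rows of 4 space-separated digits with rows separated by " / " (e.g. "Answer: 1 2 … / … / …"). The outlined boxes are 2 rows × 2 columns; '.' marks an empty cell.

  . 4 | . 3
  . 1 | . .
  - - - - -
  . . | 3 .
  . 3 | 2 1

Step 1. [r2c4∈{2,4}] across col 4, 2 lands solely at r2c4. So r2c4=2.
Step 2. [r3c1∈{1,2,4}] 1 has one home in row 3: r3c1 ⇒ r3c1=1.
Step 3. [r2c3∈{4}] r2c3 is down to just 4. So r2c3=4.
Step 4. [r3c4∈{4}] nothing but 4 survives at r3c4, so r3c4=4.
Step 5. [r1c3∈{1}] nothing but 1 survives at r1c3, so r1c3=1.
Step 6. [r3c2∈{2}] r3c2's peers cover all but 2 ⇒ r3c2=2.
Step 7. [r2c1∈{3}] only 3 remains possible at r2c1. So r2c1=3.
Step 8. [r4c1∈{4}] r4c1's peers cover all but 4, so r4c1=4.
Step 9. [r1c1∈{2}] r1c1's peers cover all but 2, so r1c1=2.

Answer: 2 4 1 3 / 3 1 4 2 / 1 2 3 4 / 4 3 2 1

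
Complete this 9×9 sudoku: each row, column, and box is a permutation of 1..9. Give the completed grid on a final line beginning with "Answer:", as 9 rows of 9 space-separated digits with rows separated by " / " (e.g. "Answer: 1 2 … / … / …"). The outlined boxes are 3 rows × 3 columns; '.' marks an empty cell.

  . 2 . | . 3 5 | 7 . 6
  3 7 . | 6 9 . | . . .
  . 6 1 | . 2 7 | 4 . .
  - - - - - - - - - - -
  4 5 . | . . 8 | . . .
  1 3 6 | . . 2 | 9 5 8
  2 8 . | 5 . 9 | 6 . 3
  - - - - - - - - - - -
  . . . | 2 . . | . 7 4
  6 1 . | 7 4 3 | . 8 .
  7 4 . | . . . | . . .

Step 1. [r9c8∈{1,2,3,6,9}] col 8 places 6 nowhere but r9c8. So r9c8=6.
Step 2. [r9c6∈{1}] r9c6's peers cover all but 1, so r9c6=1.
Step 3. [r4c3∈{7,9}] row 4 places 9 nowhere but r4c3, so r4c3=9.
Step 4. [r7c7∈{1,3,5}] across row 7, 1 lands solely at r7c7 ⇒ r7c7=1.
Step 5. [r4c7∈{2}] only 2 remains possible at r4c7, so r4c7=2.
Step 6. [r4c8∈{1}] r4c8 has the single candidate 1. So r4c8=1.
Step 7. [r8c7∈{5}] only 5 remains possible at r8c7. So r8c7=5.
Step 8. [r3c4∈{8}] r3c4 is down to just 8, so r3c4=8.
Step 9. [r7c3∈{3,5,8}] across row 7, 3 lands solely at r7c3. So r7c3=3.
Step 10. [r1c8∈{9}] only 9 remains possible at r1c8 ⇒ r1c8=9.
Step 11. [r1c1∈{8}] r1c1 is down to just 8. So r1c1=8.
Step 12. [r9c3∈{2,5,8}] in col 3, 8 fits only at r9c3, so r9c3=8.
Step 13. [r2c3∈{4,5}] col 3 places 5 nowhere but r2c3 ⇒ r2c3=5.
Step 14. [r9c9∈{2,9}] row 9 places 2 nowhere but r9c9. So r9c9=2.
Step 15. [r7c5∈{5,6,8}] 8 has one home in row 7: r7c5, so r7c5=8.
Step 16. [r5c5∈{7}] only 7 remains possible at r5c5, so r5c5=7.
Step 17. [r7c2∈{9}] r7c2's peers cover all but 9 ⇒ r7c2=9.
Step 18. [r5c4∈{4}] r5c4 has the single candidate 4 ⇒ r5c4=4.
Step 19. [r8c9∈{9}] r8c9 has the single candidate 9 ⇒ r8c9=9.
Step 20. [r7c1∈{5}] only 5 remains possible at r7c1. So r7c1=5.
Step 21. [r3c1∈{9}] nothing but 9 survives at r3c1. So r3c1=9.
Step 22. [r6c3∈{7}] r6c3 has the single candidate 7. So r6c3=7.
Step 23. [r7c6∈{6}] only 6 remains possible at r7c6. So r7c6=6.
Step 24. [r6c5∈{1}] only 1 remains possible at r6c5. So r6c5=1.
Step 25. [r3c9∈{5}] nothing but 5 survives at r3c9 ⇒ r3c9=5.
Step 26. [r1c3∈{4}] r1c3's peers cover all but 4 ⇒ r1c3=4.
Step 27. [r1c4∈{1}] nothing but 1 survives at r1c4, so r1c4=1.
Step 28. [r4c4∈{3}] only 3 remains possible at r4c4 ⇒ r4c4=3.
Step 29. [r2c9∈{1}] nothing but 1 survives at r2c9, so r2c9=1.
Step 30. [r8c3∈{2}] r8c3 has the single candidate 2. So r8c3=2.
Step 31. [r4c9∈{7}] r4c9 is down to just 7, so r4c9=7.
Step 32. [r9c4∈{9}] r9c4's peers cover all but 9. So r9c4=9.
Step 33. [r2c8∈{2}] only 2 remains possible at r2c8, so r2c8=2.
Step 34. [r9c7∈{3}] nothing but 3 survives at r9c7, so r9c7=3.
Step 35. [r9c5∈{5}] nothing but 5 survives at r9c5, so r9c5=5.
Step 36. [r2c7∈{8}] r2c7's peers cover all but 8, so r2c7=8.
Step 37. [r4c5∈{6}] r4c5 is down to just 6. So r4c5=6.
Step 38. [r6c8∈{4}] nothing but 4 survives at r6c8, so r6c8=4.
Step 39. [r2c6∈{4}] only 4 remains possible at r2c6. So r2c6=4.
Step 40. [r3c8∈{3}] r3c8 has the single candidate 3. So r3c8=3.

Answer: 8 2 4 1 3 5 7 9 6 / 3 7 5 6 9 4 8 2 1 / 9 6 1 8 2 7 4 3 5 / 4 5 9 3 6 8 2 1 7 / 1 3 6 4 7 2 9 5 8 / 2 8 7 5 1 9 6 4 3 / 5 9 3 2 8 6 1 7 4 / 6 1 2 7 4 3 5 8 9 / 7 4 8 9 5 1 3 6 2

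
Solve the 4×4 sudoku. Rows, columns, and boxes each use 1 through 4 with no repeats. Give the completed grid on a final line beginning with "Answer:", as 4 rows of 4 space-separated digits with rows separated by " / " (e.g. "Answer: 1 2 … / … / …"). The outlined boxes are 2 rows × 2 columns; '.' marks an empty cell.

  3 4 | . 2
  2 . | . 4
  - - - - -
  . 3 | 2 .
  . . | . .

Step 1. [r4c3∈{1,3,4}] in col 3, 4 fits only at r4c3, so r4c3=4.
Step 2. [r4c1∈{1}] r4c1 has the single candidate 1. So r4c1=1.
Step 3. [r1c3∈{1}] nothing but 1 survives at r1c3. So r1c3=1.
Step 4. [r4c4∈{3}] r4c4 is down to just 3. So r4c4=3.
Step 5. [r2c3∈{3}] r2c3 has the single candidate 3, so r2c3=3.
Step 6. [r4c2∈{2}] only 2 remains possible at r4c2. So r4c2=2.
Step 7. [r2c2∈{1}] r2c2 has the single candidate 1 ⇒ r2c2=1.
Step 8. [r3c1∈{4}] nothing but 4 survives at r3c1, so r3c1=4.
Step 9. [r3c4∈{1}] only 1 remains possible at r3c4. So r3c4=1.

Answer: 3 4 1 2 / 2 1 3 4 / 4 3 2 1 / 1 2 4 3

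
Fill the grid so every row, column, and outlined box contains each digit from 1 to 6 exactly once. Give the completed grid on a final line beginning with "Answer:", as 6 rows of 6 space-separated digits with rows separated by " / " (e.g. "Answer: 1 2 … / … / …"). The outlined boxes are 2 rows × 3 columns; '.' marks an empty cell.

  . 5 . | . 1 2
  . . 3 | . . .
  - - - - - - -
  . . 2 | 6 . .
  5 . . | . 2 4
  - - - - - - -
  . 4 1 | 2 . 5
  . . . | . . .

Step 1. [r3c1∈{1,3,4}] 4 has one home in row 3: r3c1. So r3c1=4.
Step 2. [r1c1∈{6}] r1c1's peers cover all but 6 ⇒ r1c1=6.
Step 3. [r5c5∈{3,6}] r5c5 is the only open cell in row 5 admitting 6 ⇒ r5c5=6.
Step 4. [r1c4∈{3,4}] across row 1, 3 lands solely at r1c4 ⇒ r1c4=3.
Step 5. [r4c2∈{1,3,6}] r4c2 is the only open cell in row 4 admitting 3 ⇒ r4c2=3.
Step 6. [r3c5∈{3,5}] r3c5 is the only open cell in row 3 admitting 5, so r3c5=5.
Step 7. [r6c5∈{3,4}] in col 5, 3 fits only at r6c5. So r6c5=3.
Step 8. [r2c1∈{1,2}] r2c1 is the only open cell in col 1 admitting 1. So r2c1=1.
Step 9. [r6c4∈{1,4}] 4 has one home in row 6: r6c4, so r6c4=4.
Step 10. [r6c2∈{2,6}] col 2 places 6 nowhere but r6c2, so r6c2=6.
Step 11. [r4c4∈{1}] r4c4 has the single candidate 1 ⇒ r4c4=1.
Step 12. [r4c3∈{6}] r4c3 has the single candidate 6, so r4c3=6.
Step 13. [r6c3∈{5}] r6c3 has the single candidate 5. So r6c3=5.
Step 14. [r1c3∈{4}] r1c3's peers cover all but 4 ⇒ r1c3=4.
Step 15. [r2c5∈{4}] nothing but 4 survives at r2c5, so r2c5=4.
Step 16. [r2c2∈{2}] nothing but 2 survives at r2c2 ⇒ r2c2=2.
Step 17. [r2c4∈{5}] r2c4's peers cover all but 5 ⇒ r2c4=5.
Step 18. [r6c6∈{1}] r6c6's peers cover all but 1. So r6c6=1.
Step 19. [r6c1∈{2}] r6c1's peers cover all but 2 ⇒ r6c1=2.
Step 20. [r3c6∈{3}] nothing but 3 survives at r3c6, so r3c6=3.
Step 21. [r2c6∈{6}] r2c6 has the single candidate 6 ⇒ r2c6=6.
Step 22. [r5c1∈{3}] r5c1 has the single candidate 3. So r5c1=3.
Step 23. [r3c2∈{1}] r3c2 is down to just 1 ⇒ r3c2=1.

Answer: 6 5 4 3 1 2 / 1 2 3 5 4 6 / 4 1 2 6 5 3 / 5 3 6 1 2 4 / 3 4 1 2 6 5 / 2 6 5 4 3 1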